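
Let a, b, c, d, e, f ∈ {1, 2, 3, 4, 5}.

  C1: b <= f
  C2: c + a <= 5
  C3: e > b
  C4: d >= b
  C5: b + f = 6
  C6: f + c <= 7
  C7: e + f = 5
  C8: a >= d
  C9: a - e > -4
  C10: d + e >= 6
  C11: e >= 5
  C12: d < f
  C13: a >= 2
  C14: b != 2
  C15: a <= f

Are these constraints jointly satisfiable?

Unsatisfiable

From constraint 11: e ≥ 5. From constraints 13 and 15: f ≥ a ≥ 2. Hence e + f ≥ 7. But constraint 7 requires e + f = 5, and 5 < 7. Contradiction.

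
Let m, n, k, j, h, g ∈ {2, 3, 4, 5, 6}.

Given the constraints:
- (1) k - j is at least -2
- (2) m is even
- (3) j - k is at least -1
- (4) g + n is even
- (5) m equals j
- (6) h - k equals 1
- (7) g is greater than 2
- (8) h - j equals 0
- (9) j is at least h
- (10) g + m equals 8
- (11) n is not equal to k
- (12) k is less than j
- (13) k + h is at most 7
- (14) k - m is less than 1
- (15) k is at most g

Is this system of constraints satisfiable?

Satisfiable

Take m = 4, n = 4, k = 3, j = 4, h = 4, g = 4. Then constraint 1: k - j = -1; constraint 3: j - k = 1, and every other listed constraint is also met.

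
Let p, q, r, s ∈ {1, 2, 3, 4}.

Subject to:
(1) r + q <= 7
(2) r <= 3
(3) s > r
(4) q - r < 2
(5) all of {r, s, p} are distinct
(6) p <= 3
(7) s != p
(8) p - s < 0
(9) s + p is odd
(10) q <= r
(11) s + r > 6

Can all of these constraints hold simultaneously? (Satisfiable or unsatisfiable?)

Try p = 1, q = 3, r = 3, s = 4.
Check constraint 1: r + q = 6; constraint 4: q - r = 0; constraint 8: p - s = -3. The remaining constraints are straightforward to verify.

Satisfiable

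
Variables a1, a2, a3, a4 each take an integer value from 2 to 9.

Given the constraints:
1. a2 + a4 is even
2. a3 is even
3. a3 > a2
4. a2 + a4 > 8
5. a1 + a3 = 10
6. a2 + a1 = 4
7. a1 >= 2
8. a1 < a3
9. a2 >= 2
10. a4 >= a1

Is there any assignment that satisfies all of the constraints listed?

Setting (a1, a2, a3, a4) = (2, 2, 8, 8) satisfies everything: constraint 4: a2 + a4 = 10; constraint 5: a1 + a3 = 10; constraint 6: a2 + a1 = 4, and the others follow.

Satisfiable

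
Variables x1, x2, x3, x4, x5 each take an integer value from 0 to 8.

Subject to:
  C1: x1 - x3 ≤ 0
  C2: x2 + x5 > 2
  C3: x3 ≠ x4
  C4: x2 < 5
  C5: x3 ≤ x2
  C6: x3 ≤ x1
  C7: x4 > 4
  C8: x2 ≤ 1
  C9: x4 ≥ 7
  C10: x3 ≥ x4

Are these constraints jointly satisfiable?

From constraints 9 and 10: x3 ≥ x4 and x4 ≥ 7, so x3 ≥ 7. From constraints 5 and 8: x3 ≤ x2 and x2 ≤ 1, so x3 ≤ 1. But 1 < 7, so no value of x3 works.

Unsatisfiable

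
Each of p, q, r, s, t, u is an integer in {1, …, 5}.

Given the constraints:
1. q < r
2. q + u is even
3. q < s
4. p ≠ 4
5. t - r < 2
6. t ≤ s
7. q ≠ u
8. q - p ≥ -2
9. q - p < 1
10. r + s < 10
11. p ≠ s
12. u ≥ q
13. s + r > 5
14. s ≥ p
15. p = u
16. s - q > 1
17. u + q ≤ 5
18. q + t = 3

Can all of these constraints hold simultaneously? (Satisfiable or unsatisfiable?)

The assignment p = 3, q = 1, r = 3, s = 5, t = 2, u = 3 works:
  constraint 5 holds since t - r = -1.
  constraint 8 holds since q - p = -2.
  constraint 9 holds since q - p = -2.
The rest check out directly.

Satisfiable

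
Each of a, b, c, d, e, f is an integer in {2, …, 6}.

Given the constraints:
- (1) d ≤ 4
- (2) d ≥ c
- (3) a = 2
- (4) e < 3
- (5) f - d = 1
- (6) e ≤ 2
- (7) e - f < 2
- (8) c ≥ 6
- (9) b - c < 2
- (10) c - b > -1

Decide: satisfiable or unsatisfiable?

Unsatisfiable

From constraints 2 and 8: d ≥ c and c ≥ 6, so d ≥ 6. From constraint 1: d ≤ 4. But 4 < 6, so no value of d works.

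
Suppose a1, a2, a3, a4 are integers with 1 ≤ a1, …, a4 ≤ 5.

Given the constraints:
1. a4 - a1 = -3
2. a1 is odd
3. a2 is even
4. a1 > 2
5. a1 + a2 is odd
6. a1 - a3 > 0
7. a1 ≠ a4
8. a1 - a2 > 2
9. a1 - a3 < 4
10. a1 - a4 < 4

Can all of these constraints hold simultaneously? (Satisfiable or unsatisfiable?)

Satisfiable

Setting (a1, a2, a3, a4) = (5, 2, 4, 2) satisfies everything: constraint 1: a4 - a1 = -3; constraint 6: a1 - a3 = 1, and the others follow.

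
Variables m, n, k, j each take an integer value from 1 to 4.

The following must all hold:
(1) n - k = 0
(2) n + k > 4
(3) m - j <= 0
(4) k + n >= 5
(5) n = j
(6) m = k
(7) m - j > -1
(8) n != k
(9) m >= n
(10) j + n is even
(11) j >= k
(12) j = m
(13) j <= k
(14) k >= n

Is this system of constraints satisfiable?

From constraints 5, 6, and 12, n = j = m = k, so n = k. But constraint 8 says n ≠ k. Contradiction.

Unsatisfiable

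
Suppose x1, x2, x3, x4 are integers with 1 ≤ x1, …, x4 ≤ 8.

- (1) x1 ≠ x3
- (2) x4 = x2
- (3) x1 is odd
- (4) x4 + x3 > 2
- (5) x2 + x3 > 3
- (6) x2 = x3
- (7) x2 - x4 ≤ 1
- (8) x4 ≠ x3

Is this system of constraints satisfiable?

From constraints 2 and 6, x4 = x2 = x3, so x4 = x3. But constraint 8 says x4 ≠ x3. Contradiction.

Unsatisfiable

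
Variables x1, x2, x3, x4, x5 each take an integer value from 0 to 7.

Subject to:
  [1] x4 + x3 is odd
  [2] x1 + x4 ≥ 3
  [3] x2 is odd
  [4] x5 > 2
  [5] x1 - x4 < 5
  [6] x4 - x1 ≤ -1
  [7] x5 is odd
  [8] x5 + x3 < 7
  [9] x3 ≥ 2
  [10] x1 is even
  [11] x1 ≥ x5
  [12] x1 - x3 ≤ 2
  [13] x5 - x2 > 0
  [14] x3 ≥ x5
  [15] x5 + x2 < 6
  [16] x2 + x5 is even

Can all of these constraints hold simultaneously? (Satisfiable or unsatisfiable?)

The assignment x1 = 4, x2 = 1, x3 = 3, x4 = 0, x5 = 3 works:
  constraint 2 holds since x1 + x4 = 4.
  constraint 5 holds since x1 - x4 = 4.
  constraint 6 holds since x4 - x1 = -4.
The rest check out directly.

Satisfiable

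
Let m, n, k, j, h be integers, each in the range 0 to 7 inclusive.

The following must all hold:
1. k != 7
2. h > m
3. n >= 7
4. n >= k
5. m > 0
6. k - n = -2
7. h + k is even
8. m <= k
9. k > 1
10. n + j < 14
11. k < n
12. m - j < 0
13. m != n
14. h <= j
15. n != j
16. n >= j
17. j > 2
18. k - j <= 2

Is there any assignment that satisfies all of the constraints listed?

Satisfiable

Try m = 4, n = 7, k = 5, j = 5, h = 5.
Check constraint 6: k - n = -2; constraint 10: n + j = 12; constraint 12: m - j = -1. The remaining constraints are straightforward to verify.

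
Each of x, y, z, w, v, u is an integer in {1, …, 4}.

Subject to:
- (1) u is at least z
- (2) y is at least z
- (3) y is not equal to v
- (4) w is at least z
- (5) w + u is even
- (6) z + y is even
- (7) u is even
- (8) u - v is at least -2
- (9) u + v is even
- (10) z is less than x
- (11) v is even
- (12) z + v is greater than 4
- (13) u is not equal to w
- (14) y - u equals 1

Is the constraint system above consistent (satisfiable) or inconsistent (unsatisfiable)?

Satisfiable

Take x = 4, y = 3, z = 1, w = 4, v = 4, u = 2. Then constraint 8: u - v = -2; constraint 12: z + v = 5; constraint 14: y - u = 1, and every other listed constraint is also met.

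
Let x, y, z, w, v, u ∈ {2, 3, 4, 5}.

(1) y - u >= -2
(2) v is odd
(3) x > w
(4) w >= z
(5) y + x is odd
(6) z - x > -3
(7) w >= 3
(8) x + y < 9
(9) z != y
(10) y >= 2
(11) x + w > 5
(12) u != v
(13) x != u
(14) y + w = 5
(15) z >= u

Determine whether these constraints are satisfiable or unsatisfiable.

Satisfiable

Setting (x, y, z, w, v, u) = (5, 2, 3, 3, 5, 3) satisfies everything: constraint 1: y - u = -1; constraint 6: z - x = -2; constraint 8: x + y = 7, and the others follow.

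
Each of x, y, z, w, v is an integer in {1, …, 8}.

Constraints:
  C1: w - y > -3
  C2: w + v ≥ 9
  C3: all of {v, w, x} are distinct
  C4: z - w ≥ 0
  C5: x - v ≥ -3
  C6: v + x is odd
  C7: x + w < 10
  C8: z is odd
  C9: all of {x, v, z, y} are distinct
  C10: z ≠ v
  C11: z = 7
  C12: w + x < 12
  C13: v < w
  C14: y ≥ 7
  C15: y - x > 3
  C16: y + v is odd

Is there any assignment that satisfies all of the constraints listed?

Satisfiable

The assignment x = 2, y = 8, z = 7, w = 7, v = 3 works:
  constraint 1 holds since w - y = -1.
  constraint 2 holds since w + v = 10.
The rest check out directly.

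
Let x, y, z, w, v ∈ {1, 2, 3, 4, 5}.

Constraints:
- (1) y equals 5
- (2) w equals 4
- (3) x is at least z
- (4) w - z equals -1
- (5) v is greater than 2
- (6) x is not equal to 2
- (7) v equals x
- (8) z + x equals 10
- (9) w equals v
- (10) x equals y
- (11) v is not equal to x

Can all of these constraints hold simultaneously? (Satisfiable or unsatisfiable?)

Constraint 2 fixes w = 4 and constraint 1 fixes y = 5. Constraints 7, 9, and 10 give w = v = x = y, so w = y. But 4 ≠ 5 — contradiction.

Unsatisfiable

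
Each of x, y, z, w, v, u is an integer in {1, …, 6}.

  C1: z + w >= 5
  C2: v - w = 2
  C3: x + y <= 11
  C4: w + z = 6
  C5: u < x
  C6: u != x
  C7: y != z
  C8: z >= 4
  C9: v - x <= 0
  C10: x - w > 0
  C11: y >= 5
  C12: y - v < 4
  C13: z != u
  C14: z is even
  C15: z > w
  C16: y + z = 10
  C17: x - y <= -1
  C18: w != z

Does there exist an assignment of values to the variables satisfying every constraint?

Satisfiable

Take x = 4, y = 6, z = 4, w = 2, v = 4, u = 2. Then constraint 1: z + w = 6; constraint 2: v - w = 2; constraint 3: x + y = 10, and every other listed constraint is also met.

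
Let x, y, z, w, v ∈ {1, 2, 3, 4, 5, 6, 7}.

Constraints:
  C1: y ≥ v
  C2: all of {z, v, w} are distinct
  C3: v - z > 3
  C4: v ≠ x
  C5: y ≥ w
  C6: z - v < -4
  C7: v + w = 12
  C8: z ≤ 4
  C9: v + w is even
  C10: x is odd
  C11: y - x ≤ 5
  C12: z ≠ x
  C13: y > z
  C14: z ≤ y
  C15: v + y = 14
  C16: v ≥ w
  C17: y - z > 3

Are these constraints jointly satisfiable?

Satisfiable

The assignment x = 3, y = 7, z = 2, w = 5, v = 7 works:
  constraint 3 holds since v - z = 5.
  constraint 6 holds since z - v = -5.
  constraint 7 holds since v + w = 12.
The rest check out directly.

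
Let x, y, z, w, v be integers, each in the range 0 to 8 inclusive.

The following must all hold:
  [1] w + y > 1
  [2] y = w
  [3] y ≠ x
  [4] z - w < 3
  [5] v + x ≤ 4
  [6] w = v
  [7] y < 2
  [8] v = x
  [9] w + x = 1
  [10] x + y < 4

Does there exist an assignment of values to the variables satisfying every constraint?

From constraints 2, 6, and 8, y = w = v = x, so y = x. But constraint 3 says y ≠ x. Contradiction.

Unsatisfiable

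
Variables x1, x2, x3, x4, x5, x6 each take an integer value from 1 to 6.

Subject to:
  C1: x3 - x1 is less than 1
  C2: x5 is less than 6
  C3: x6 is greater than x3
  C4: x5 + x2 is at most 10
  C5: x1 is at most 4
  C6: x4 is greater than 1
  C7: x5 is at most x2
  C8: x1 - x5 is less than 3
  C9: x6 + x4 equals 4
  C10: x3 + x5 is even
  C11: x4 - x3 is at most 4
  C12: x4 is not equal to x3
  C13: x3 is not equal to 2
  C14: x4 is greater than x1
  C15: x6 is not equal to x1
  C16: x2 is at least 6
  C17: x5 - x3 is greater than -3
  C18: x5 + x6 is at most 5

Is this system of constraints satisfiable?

Satisfiable

Try x1 = 1, x2 = 6, x3 = 1, x4 = 2, x5 = 1, x6 = 2.
Check constraint 1: x3 - x1 = 0; constraint 4: x5 + x2 = 7. The remaining constraints are straightforward to verify.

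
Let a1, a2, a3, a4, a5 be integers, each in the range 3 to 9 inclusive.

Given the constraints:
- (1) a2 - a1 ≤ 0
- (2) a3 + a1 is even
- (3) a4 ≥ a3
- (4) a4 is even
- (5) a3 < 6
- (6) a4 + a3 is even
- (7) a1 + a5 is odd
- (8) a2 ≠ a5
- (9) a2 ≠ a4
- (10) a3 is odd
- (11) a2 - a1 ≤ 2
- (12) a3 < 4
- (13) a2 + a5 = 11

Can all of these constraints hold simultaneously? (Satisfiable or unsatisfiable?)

Unsatisfiable

Constraint 4 makes a4 even and constraint 10 makes a3 odd, so a4 + a3 must be odd. Constraint 6 says a4 + a3 is even — contradiction.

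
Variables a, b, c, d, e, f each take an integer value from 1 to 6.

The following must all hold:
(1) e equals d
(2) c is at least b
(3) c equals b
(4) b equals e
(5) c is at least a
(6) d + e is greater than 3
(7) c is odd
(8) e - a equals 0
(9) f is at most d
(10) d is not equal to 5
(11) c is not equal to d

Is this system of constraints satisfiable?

From constraints 1, 3, and 4, c = b = e = d, so c = d. But constraint 11 says c ≠ d. Contradiction.

Unsatisfiable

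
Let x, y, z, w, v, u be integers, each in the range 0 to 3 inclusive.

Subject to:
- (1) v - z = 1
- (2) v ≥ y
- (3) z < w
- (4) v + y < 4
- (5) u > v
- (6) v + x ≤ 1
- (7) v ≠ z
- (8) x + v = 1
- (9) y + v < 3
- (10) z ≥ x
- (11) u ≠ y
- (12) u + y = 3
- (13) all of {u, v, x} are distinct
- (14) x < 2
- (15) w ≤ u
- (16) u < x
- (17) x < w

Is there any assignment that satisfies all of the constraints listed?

Unsatisfiable

Constraints 3, 10, 15, and 16 give w ≤ u, u < x, x ≤ z, z < w. Chaining: w ≤ u < x ≤ z < w, which forces w < w — impossible.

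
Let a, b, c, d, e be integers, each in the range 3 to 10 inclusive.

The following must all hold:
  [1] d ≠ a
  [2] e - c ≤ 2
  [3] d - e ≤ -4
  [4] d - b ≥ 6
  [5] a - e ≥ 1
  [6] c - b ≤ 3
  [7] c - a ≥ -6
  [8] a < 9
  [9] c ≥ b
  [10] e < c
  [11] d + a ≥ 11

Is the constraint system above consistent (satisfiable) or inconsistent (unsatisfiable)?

Unsatisfiable

Constraints 3, 4, 5, 6, and 7 give c − a ≥ -6, a − e ≥ 1, e − d ≥ 4, d − b ≥ 6, b − c ≥ -3.
Adding all 5 inequalities: the left sides telescope to 0, and the right sides sum to (-6) + 1 + 4 + 6 + (-3) = 2. So 0 ≥ 2, which is false.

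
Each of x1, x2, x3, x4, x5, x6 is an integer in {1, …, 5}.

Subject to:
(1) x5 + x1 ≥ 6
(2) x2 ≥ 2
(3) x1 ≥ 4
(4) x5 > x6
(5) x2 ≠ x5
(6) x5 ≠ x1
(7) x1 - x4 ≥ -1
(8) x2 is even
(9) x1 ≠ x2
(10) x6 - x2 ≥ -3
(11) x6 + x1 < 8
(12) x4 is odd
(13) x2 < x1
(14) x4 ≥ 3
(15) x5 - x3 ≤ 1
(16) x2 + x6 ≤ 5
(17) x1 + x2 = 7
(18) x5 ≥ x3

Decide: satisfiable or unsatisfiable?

Satisfiable

Try x1 = 5, x2 = 2, x3 = 4, x4 = 5, x5 = 4, x6 = 1.
Check constraint 1: x5 + x1 = 9; constraint 7: x1 - x4 = 0. The remaining constraints are straightforward to verify.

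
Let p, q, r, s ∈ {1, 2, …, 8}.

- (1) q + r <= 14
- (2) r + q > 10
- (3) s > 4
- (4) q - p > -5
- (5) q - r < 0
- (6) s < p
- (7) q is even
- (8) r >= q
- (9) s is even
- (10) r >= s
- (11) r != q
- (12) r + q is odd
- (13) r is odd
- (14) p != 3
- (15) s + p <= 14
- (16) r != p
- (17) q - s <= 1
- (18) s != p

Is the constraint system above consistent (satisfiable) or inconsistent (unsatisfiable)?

Try p = 8, q = 6, r = 7, s = 6.
Check constraint 1: q + r = 13; constraint 2: r + q = 13. The remaining constraints are straightforward to verify.

Satisfiable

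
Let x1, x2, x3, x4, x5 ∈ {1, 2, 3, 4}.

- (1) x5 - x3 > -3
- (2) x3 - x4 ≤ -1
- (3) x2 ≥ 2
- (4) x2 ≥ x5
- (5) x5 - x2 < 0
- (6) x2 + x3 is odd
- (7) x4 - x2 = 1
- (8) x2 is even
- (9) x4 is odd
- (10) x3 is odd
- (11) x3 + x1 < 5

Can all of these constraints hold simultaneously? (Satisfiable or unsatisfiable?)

Take x1 = 1, x2 = 2, x3 = 1, x4 = 3, x5 = 1. Then constraint 1: x5 - x3 = 0; constraint 2: x3 - x4 = -2; constraint 5: x5 - x2 = -1, and every other listed constraint is also met.

Satisfiable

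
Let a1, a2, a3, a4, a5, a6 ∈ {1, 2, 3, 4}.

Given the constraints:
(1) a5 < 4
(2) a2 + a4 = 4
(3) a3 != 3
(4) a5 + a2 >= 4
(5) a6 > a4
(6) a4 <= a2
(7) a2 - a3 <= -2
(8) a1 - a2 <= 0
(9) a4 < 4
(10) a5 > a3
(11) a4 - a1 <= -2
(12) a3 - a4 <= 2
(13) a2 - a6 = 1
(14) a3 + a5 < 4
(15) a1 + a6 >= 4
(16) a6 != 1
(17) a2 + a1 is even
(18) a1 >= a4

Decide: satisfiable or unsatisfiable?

Unsatisfiable

Constraints 7, 8, 11, and 12 give a1 − a4 ≥ 2, a4 − a3 ≥ -2, a3 − a2 ≥ 2, a2 − a1 ≥ 0.
Adding all 4 inequalities: the left sides telescope to 0, and the right sides sum to 2 + (-2) + 2 + 0 = 2. So 0 ≥ 2, which is false.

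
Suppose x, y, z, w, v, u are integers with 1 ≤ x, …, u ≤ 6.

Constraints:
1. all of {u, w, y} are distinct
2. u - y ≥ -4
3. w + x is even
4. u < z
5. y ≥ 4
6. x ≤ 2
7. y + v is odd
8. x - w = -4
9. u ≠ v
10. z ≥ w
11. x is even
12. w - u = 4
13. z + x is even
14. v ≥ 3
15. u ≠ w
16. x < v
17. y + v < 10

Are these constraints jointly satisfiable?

One satisfying assignment is x = 2, y = 4, z = 6, w = 6, v = 3, u = 2.
For the less obvious constraints — constraint 2: u - y = -2; constraint 8: x - w = -4 — and the others hold by inspection.

Satisfiable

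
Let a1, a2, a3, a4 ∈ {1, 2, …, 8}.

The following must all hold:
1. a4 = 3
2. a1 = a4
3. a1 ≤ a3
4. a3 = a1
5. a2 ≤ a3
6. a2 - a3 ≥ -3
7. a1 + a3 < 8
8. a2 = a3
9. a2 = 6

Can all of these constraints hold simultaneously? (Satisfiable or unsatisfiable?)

Constraint 9 fixes a2 = 6 and constraint 1 fixes a4 = 3. Constraints 2, 4, and 8 give a2 = a3 = a1 = a4, so a2 = a4. But 6 ≠ 3 — contradiction.

Unsatisfiable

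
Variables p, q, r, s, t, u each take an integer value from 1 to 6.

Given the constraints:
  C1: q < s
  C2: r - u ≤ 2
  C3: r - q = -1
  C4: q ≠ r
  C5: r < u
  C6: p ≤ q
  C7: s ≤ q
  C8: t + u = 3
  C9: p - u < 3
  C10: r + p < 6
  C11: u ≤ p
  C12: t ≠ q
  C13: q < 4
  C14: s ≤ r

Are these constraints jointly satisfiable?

Unsatisfiable

Constraints 1, 5, 6, 11, and 14 give p ≤ q, q < s, s ≤ r, r < u, u ≤ p. Chaining: p ≤ q < s ≤ r < u ≤ p, which forces p < p — impossible.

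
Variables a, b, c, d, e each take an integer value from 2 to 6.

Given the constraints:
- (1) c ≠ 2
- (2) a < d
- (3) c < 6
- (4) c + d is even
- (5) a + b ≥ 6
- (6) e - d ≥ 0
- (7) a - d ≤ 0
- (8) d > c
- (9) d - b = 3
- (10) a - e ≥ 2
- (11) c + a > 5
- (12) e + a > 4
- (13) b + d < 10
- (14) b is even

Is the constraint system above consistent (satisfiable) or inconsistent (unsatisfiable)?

Constraints 6, 7, and 10 give d − a ≥ 0, a − e ≥ 2, e − d ≥ 0.
Adding all 3 inequalities: the left sides telescope to 0, and the right sides sum to 0 + 2 + 0 = 2. So 0 ≥ 2, which is false.

Unsatisfiable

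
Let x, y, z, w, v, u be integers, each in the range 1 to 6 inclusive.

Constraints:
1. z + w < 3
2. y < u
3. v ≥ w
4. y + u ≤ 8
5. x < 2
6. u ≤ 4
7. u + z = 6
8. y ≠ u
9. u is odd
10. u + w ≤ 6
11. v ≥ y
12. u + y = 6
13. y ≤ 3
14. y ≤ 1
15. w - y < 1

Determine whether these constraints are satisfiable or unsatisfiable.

Unsatisfiable

From constraint 6: u ≤ 4. From constraint 14: y ≤ 1. Hence u + y ≤ 5. But constraint 12 requires u + y = 6, and 6 > 5. Contradiction.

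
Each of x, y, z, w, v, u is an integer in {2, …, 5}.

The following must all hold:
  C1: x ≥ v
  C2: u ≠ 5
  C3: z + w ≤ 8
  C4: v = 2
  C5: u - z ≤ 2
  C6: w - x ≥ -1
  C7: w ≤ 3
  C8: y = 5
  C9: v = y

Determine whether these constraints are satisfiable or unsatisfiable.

Unsatisfiable

Constraint 4 fixes v = 2 and constraint 8 fixes y = 5, but constraint 9 requires v = y. Since 2 ≠ 5, contradiction.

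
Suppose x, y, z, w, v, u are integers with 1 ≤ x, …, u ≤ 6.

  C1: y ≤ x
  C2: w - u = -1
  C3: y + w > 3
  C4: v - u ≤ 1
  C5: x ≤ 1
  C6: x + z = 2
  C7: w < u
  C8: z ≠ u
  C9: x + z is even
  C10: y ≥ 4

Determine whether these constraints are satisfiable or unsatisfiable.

Unsatisfiable

From constraints 1 and 10: x ≥ y and y ≥ 4, so x ≥ 4. From constraint 5: x ≤ 1. But 1 < 4, so no value of x works.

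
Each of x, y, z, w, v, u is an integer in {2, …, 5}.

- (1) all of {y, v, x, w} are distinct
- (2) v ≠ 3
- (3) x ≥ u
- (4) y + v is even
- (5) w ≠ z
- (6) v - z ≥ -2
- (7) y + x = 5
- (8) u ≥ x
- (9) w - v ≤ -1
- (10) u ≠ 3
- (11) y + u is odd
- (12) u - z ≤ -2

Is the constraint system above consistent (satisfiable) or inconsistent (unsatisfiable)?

One satisfying assignment is x = 2, y = 3, z = 5, w = 4, v = 5, u = 2.
For the less obvious constraints — constraint 6: v - z = 0; constraint 7: y + x = 5; constraint 9: w - v = -1 — and the others hold by inspection.

Satisfiable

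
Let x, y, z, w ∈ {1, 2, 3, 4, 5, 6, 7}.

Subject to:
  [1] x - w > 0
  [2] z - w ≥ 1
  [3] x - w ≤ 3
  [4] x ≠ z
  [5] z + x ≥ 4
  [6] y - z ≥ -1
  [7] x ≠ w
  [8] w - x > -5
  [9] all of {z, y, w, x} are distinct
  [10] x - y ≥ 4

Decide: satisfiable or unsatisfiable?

Constraints 2, 3, 6, and 10 give x − y ≥ 4, y − z ≥ -1, z − w ≥ 1, w − x ≥ -3.
Adding all 4 inequalities: the left sides telescope to 0, and the right sides sum to 4 + (-1) + 1 + (-3) = 1. So 0 ≥ 1, which is false.

Unsatisfiable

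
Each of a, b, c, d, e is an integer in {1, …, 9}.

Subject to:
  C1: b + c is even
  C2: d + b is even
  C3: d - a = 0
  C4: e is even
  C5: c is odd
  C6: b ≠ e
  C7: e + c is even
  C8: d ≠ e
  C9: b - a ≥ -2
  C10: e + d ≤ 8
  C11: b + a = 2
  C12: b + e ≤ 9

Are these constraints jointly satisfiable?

Unsatisfiable

Constraint 4 makes e even and constraint 5 makes c odd, so e + c must be odd. Constraint 7 says e + c is even — contradiction.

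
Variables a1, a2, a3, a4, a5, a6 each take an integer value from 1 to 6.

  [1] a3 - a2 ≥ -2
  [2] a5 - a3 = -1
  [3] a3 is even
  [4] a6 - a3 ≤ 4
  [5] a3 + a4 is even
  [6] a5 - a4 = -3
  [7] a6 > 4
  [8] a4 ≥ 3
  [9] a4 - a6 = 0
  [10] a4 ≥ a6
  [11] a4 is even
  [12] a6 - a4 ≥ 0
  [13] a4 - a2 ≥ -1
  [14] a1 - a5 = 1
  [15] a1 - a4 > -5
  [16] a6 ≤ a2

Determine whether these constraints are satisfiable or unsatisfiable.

One satisfying assignment is a1 = 4, a2 = 6, a3 = 4, a4 = 6, a5 = 3, a6 = 6.
For the less obvious constraints — constraint 1: a3 - a2 = -2; constraint 2: a5 - a3 = -1; constraint 4: a6 - a3 = 2 — and the others hold by inspection.

Satisfiable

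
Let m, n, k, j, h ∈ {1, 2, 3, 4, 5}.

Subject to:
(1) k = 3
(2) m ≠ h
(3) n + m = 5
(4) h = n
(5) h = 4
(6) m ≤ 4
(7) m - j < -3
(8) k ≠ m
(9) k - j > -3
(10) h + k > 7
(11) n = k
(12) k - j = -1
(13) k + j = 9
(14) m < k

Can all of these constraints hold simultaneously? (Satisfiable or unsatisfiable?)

Constraint 5 fixes h = 4 and constraint 1 fixes k = 3. Constraints 4 and 11 give h = n = k, so h = k. But 4 ≠ 3 — contradiction.

Unsatisfiable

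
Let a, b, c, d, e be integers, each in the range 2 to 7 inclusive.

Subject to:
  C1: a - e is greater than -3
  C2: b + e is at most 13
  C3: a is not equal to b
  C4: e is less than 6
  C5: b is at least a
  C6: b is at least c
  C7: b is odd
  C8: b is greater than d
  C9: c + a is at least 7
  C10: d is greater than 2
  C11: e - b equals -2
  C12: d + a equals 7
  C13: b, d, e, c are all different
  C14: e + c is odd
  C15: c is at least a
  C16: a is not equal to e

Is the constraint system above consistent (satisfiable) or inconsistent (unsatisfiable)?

Satisfiable

One satisfying assignment is a = 3, b = 7, c = 6, d = 4, e = 5.
For the less obvious constraints — constraint 1: a - e = -2; constraint 2: b + e = 12; constraint 9: c + a = 9 — and the others hold by inspection.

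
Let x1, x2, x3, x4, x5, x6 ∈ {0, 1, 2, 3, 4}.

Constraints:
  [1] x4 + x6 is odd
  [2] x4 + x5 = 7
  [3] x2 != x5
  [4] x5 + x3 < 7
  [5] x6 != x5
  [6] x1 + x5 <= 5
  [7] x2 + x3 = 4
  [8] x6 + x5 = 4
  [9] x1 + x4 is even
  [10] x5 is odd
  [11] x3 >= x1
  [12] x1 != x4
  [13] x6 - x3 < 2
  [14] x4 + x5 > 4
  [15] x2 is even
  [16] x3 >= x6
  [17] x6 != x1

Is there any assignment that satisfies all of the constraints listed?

Satisfiable

The assignment x1 = 2, x2 = 2, x3 = 2, x4 = 4, x5 = 3, x6 = 1 works:
  constraint 2 holds since x4 + x5 = 7.
  constraint 4 holds since x5 + x3 = 5.
The rest check out directly.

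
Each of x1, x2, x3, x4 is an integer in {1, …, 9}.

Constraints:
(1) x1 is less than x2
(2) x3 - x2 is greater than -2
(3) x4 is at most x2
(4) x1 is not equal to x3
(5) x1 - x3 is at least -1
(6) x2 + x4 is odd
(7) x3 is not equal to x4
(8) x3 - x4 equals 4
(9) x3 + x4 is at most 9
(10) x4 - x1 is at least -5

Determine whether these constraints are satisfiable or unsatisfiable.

Take x1 = 5, x2 = 7, x3 = 6, x4 = 2. Then constraint 2: x3 - x2 = -1; constraint 5: x1 - x3 = -1, and every other listed constraint is also met.

Satisfiable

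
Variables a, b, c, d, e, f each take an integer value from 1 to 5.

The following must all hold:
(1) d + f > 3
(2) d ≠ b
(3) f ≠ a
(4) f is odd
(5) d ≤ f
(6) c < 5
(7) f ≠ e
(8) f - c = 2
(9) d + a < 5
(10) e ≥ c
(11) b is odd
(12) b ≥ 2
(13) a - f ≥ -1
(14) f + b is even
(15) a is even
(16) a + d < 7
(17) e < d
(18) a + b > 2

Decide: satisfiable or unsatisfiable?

Take a = 2, b = 3, c = 1, d = 2, e = 1, f = 3. Then constraint 1: d + f = 5; constraint 8: f - c = 2, and every other listed constraint is also met.

Satisfiable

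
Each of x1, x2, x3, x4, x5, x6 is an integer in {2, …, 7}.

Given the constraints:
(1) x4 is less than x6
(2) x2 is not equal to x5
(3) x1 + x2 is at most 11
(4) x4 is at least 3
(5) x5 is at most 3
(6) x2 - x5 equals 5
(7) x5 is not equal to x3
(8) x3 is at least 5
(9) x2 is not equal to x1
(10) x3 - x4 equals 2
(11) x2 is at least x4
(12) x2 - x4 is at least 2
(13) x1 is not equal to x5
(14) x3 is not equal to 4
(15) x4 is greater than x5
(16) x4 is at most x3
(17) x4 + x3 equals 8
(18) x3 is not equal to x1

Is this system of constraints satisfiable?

Satisfiable

One satisfying assignment is x1 = 4, x2 = 7, x3 = 5, x4 = 3, x5 = 2, x6 = 4.
For the less obvious constraints — constraint 3: x1 + x2 = 11; constraint 6: x2 - x5 = 5; constraint 10: x3 - x4 = 2 — and the others hold by inspection.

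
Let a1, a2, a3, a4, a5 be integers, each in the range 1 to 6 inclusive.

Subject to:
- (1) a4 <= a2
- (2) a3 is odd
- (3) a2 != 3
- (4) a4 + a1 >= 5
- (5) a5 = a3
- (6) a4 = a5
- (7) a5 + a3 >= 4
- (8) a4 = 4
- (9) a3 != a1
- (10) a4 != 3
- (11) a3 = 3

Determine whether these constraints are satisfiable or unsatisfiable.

Constraint 8 fixes a4 = 4 and constraint 11 fixes a3 = 3. Constraints 5 and 6 give a4 = a5 = a3, so a4 = a3. But 4 ≠ 3 — contradiction.

Unsatisfiable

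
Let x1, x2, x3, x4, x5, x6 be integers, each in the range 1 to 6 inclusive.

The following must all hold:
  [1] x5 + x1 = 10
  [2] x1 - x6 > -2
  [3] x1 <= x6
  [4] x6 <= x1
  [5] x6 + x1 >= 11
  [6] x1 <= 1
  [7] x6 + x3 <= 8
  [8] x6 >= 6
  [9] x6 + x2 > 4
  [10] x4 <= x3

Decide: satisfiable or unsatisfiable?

Unsatisfiable

From constraint 8: x6 ≥ 6. From constraints 4 and 6: x6 ≤ x1 and x1 ≤ 1, so x6 ≤ 1. But 1 < 6, so no value of x6 works.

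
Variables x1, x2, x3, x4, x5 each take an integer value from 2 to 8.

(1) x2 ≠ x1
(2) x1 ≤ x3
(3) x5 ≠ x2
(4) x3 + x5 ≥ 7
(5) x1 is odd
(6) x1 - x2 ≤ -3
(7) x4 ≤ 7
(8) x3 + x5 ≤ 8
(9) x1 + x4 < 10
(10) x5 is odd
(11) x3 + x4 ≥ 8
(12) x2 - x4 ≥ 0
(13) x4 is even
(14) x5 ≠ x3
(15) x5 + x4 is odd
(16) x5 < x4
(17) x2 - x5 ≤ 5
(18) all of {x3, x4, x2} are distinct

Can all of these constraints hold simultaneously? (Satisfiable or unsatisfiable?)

Satisfiable

Setting (x1, x2, x3, x4, x5) = (3, 7, 5, 6, 3) satisfies everything: constraint 4: x3 + x5 = 8; constraint 6: x1 - x2 = -4; constraint 8: x3 + x5 = 8, and the others follow.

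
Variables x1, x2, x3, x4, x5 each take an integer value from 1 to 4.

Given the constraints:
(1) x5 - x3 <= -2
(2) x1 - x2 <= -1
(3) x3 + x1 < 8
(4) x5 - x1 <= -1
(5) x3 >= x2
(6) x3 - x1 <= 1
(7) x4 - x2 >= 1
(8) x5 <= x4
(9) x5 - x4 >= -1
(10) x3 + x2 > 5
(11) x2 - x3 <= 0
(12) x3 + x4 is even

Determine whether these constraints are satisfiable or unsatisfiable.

Constraints 1, 2, 6, 7, and 9 give x5 − x4 ≥ -1, x4 − x2 ≥ 1, x2 − x1 ≥ 1, x1 − x3 ≥ -1, x3 − x5 ≥ 2.
Adding all 5 inequalities: the left sides telescope to 0, and the right sides sum to (-1) + 1 + 1 + (-1) + 2 = 2. So 0 ≥ 2, which is false.

Unsatisfiable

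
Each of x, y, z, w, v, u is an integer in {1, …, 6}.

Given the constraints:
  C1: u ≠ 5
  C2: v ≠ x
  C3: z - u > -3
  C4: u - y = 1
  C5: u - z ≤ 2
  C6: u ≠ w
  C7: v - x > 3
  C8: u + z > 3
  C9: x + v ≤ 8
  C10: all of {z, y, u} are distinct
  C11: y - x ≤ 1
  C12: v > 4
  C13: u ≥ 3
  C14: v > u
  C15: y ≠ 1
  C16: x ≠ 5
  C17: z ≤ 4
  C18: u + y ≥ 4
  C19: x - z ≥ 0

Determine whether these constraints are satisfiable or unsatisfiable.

Satisfiable

Try x = 1, y = 2, z = 1, w = 5, v = 6, u = 3.
Check constraint 3: z - u = -2; constraint 4: u - y = 1. The remaining constraints are straightforward to verify.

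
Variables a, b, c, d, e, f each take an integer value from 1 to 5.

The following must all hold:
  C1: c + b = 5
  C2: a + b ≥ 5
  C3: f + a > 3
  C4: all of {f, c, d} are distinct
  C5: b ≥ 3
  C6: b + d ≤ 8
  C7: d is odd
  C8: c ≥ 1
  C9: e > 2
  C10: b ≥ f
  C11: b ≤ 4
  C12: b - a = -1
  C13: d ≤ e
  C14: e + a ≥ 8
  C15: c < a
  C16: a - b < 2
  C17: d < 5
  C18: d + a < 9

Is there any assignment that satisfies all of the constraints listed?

Satisfiable

Try a = 4, b = 3, c = 2, d = 3, e = 4, f = 1.
Check constraint 1: c + b = 5; constraint 2: a + b = 7; constraint 3: f + a = 5. The remaining constraints are straightforward to verify.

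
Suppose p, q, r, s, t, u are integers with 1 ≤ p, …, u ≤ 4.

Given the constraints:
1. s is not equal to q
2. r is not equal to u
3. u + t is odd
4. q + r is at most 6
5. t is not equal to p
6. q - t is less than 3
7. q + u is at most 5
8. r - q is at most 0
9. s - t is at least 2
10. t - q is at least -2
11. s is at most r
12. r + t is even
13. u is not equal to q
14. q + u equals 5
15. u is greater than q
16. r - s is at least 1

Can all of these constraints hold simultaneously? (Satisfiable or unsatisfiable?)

Constraints 8, 9, 10, and 16 give r − s ≥ 1, s − t ≥ 2, t − q ≥ -2, q − r ≥ 0.
Adding all 4 inequalities: the left sides telescope to 0, and the right sides sum to 1 + 2 + (-2) + 0 = 1. So 0 ≥ 1, which is false.

Unsatisfiable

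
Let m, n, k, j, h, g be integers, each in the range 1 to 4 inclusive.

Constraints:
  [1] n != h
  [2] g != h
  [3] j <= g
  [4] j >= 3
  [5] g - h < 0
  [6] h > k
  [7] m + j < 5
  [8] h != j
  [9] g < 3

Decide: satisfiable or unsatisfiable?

From constraints 3 and 4: g ≥ j and j ≥ 3, so g ≥ 3. From constraint 9: g ≤ 2. But 2 < 3, so no value of g works.

Unsatisfiable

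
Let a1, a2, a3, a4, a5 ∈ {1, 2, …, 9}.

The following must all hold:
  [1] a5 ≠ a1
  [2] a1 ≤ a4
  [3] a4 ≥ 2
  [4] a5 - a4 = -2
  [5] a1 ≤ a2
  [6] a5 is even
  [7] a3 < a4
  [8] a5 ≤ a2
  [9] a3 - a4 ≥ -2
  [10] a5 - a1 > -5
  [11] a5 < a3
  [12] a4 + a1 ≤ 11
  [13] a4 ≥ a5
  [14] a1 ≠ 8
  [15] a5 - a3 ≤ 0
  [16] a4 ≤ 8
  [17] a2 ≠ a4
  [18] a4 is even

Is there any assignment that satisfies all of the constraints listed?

Satisfiable

The assignment a1 = 4, a2 = 6, a3 = 3, a4 = 4, a5 = 2 works:
  constraint 4 holds since a5 - a4 = -2.
  constraint 9 holds since a3 - a4 = -1.
  constraint 10 holds since a5 - a1 = -2.
The rest check out directly.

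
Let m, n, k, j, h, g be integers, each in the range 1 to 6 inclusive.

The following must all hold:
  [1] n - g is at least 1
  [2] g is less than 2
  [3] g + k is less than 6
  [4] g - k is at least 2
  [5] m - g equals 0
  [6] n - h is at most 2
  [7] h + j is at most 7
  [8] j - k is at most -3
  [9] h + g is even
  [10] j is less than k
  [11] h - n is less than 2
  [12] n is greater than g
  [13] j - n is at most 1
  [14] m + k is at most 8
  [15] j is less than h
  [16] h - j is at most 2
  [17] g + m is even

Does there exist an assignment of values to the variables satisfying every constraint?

Constraints 1, 4, 6, 8, and 16 give h − n ≥ -2, n − g ≥ 1, g − k ≥ 2, k − j ≥ 3, j − h ≥ -2.
Adding all 5 inequalities: the left sides telescope to 0, and the right sides sum to (-2) + 1 + 2 + 3 + (-2) = 2. So 0 ≥ 2, which is false.

Unsatisfiable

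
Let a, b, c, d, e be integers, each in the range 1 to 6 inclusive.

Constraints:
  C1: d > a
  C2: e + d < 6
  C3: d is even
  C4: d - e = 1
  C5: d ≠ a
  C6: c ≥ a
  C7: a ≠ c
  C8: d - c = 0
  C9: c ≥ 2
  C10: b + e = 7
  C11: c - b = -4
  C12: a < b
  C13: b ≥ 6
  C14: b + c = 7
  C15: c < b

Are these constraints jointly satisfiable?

From constraint 13: b ≥ 6. From constraint 9: c ≥ 2. Hence b + c ≥ 8. But constraint 14 requires b + c = 7, and 7 < 8. Contradiction.

Unsatisfiable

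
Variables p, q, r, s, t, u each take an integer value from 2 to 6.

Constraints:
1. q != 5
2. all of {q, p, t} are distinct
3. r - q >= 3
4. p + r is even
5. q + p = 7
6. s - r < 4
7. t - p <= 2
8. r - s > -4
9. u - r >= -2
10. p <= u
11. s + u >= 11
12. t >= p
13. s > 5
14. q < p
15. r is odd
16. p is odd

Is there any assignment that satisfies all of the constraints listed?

Satisfiable

Try p = 5, q = 2, r = 5, s = 6, t = 6, u = 5.
Check constraint 3: r - q = 3; constraint 5: q + p = 7. The remaining constraints are straightforward to verify.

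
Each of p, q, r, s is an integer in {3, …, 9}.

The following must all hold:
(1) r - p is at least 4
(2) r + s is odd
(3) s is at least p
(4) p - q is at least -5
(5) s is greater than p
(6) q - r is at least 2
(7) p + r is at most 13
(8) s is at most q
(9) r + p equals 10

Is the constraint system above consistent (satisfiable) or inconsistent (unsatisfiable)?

Unsatisfiable

Constraints 1, 4, and 6 give p − q ≥ -5, q − r ≥ 2, r − p ≥ 4.
Adding all 3 inequalities: the left sides telescope to 0, and the right sides sum to (-5) + 2 + 4 = 1. So 0 ≥ 1, which is false.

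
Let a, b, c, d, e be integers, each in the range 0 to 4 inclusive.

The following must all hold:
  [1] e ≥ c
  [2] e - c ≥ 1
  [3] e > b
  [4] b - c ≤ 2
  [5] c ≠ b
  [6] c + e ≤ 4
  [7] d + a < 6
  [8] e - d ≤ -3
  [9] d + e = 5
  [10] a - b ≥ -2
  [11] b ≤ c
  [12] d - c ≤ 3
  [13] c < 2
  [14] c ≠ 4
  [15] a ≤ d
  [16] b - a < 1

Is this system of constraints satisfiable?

Constraints 2, 8, and 12 give c − d ≥ -3, d − e ≥ 3, e − c ≥ 1.
Adding all 3 inequalities: the left sides telescope to 0, and the right sides sum to (-3) + 3 + 1 = 1. So 0 ≥ 1, which is false.

Unsatisfiable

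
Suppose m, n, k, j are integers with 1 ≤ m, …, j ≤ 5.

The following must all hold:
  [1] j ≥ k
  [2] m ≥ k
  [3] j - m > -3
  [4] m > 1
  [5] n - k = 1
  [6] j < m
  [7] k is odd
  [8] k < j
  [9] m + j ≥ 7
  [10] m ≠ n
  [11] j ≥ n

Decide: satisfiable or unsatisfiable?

Satisfiable

The assignment m = 5, n = 4, k = 3, j = 4 works:
  constraint 3 holds since j - m = -1.
  constraint 5 holds since n - k = 1.
  constraint 9 holds since m + j = 9.
The rest check out directly.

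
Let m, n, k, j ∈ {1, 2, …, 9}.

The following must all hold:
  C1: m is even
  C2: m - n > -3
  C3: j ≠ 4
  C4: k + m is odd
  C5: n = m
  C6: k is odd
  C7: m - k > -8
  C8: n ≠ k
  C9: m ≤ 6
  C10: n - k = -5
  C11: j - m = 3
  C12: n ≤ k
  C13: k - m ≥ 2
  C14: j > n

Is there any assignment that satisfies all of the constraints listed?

Satisfiable

The assignment m = 2, n = 2, k = 7, j = 5 works:
  constraint 2 holds since m - n = 0.
  constraint 7 holds since m - k = -5.
The rest check out directly.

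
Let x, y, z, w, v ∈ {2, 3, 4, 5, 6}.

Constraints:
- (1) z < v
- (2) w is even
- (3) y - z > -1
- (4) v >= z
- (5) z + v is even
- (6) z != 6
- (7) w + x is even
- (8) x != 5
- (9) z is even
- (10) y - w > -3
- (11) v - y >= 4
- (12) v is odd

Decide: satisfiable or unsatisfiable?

Unsatisfiable

Constraint 9 makes z even and constraint 12 makes v odd, so z + v must be odd. Constraint 5 says z + v is even — contradiction.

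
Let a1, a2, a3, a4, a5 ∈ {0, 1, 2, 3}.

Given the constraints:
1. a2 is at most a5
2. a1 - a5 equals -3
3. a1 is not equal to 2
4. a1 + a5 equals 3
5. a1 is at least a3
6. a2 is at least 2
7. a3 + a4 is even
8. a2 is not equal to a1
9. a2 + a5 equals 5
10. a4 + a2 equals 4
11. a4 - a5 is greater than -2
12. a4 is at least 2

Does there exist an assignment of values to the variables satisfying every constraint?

Satisfiable

Take a1 = 0, a2 = 2, a3 = 0, a4 = 2, a5 = 3. Then constraint 2: a1 - a5 = -3; constraint 4: a1 + a5 = 3; constraint 9: a2 + a5 = 5, and every other listed constraint is also met.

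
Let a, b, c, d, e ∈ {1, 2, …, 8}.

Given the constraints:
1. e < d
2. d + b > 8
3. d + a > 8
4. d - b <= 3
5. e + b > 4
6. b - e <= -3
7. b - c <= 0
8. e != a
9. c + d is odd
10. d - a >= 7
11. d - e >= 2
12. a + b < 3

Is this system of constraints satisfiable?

Unsatisfiable

Constraints 4, 6, and 11 give b − d ≥ -3, d − e ≥ 2, e − b ≥ 3.
Adding all 3 inequalities: the left sides telescope to 0, and the right sides sum to (-3) + 2 + 3 = 2. So 0 ≥ 2, which is false.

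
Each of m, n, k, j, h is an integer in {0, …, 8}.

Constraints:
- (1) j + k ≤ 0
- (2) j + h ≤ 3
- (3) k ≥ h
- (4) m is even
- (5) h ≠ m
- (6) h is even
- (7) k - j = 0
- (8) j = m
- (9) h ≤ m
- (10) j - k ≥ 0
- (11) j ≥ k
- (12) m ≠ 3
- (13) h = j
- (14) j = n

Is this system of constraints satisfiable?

Unsatisfiable

From constraints 8 and 13, h = j = m, so h = m. But constraint 5 says h ≠ m. Contradiction.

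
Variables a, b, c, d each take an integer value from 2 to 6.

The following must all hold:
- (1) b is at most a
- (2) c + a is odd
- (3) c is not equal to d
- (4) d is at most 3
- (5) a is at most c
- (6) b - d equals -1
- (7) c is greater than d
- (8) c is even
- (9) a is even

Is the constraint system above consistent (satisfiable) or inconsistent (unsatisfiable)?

Unsatisfiable

Constraint 8 makes c even and constraint 9 makes a even, so c + a must be even. Constraint 2 says c + a is odd — contradiction.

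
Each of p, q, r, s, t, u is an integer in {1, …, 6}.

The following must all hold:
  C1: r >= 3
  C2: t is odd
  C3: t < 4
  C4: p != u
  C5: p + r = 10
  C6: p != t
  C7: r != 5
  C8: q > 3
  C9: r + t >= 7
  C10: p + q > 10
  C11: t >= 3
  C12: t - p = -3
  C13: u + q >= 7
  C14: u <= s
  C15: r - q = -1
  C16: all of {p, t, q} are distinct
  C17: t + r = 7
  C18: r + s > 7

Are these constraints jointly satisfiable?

Try p = 6, q = 5, r = 4, s = 6, t = 3, u = 5.
Check constraint 5: p + r = 10; constraint 9: r + t = 7; constraint 10: p + q = 11. The remaining constraints are straightforward to verify.

Satisfiable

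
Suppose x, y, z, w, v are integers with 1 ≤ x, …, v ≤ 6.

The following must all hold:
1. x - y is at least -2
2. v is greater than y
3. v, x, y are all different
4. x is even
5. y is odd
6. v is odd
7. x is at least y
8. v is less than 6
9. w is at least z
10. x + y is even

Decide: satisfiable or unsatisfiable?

Constraint 4 makes x even and constraint 5 makes y odd, so x + y must be odd. Constraint 10 says x + y is even — contradiction.

Unsatisfiable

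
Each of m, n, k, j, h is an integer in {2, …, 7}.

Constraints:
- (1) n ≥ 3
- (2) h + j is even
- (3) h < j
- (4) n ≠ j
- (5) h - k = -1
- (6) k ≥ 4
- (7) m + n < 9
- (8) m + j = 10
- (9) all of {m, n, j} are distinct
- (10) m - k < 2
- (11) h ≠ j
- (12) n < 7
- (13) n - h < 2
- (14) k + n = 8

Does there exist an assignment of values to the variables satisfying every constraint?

One satisfying assignment is m = 3, n = 4, k = 4, j = 7, h = 3.
For the less obvious constraints — constraint 5: h - k = -1; constraint 7: m + n = 7; constraint 8: m + j = 10 — and the others hold by inspection.

Satisfiable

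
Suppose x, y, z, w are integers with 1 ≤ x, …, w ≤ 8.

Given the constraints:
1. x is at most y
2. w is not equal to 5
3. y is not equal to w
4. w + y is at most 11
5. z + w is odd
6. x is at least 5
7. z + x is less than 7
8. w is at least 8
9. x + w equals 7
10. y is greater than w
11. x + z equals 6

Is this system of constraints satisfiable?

Unsatisfiable

From constraint 8: w ≥ 8. From constraints 1 and 6: y ≥ x ≥ 5. Hence w + y ≥ 13. But constraint 4 requires w + y ≤ 11, and 11 < 13. Contradiction.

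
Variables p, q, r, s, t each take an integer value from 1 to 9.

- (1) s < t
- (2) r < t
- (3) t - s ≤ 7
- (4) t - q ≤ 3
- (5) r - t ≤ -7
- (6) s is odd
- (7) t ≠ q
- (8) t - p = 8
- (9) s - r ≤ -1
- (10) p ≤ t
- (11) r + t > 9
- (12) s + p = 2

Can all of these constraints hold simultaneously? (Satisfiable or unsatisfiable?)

Constraints 3, 5, and 9 give r − s ≥ 1, s − t ≥ -7, t − r ≥ 7.
Adding all 3 inequalities: the left sides telescope to 0, and the right sides sum to 1 + (-7) + 7 = 1. So 0 ≥ 1, which is false.

Unsatisfiable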